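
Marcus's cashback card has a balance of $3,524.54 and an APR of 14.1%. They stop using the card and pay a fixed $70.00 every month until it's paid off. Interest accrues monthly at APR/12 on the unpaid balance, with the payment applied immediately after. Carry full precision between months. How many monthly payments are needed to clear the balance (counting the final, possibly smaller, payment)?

Monthly rate r = 14.1%/12 = 1.175% = 0.01175.
Recurrence: B ← B·(1+r) − $70.00.
Month 1: interest $41.41; balance after payment $3,495.95.
Month 2: interest $41.08; balance after payment $3,467.03.
Closed form: n = −ln(1 − rB₀/P)/ln(1+r) = −ln(0.40838)/ln(1.01175) ≈ 76.664, so the balance reaches zero during payment 77.

77 months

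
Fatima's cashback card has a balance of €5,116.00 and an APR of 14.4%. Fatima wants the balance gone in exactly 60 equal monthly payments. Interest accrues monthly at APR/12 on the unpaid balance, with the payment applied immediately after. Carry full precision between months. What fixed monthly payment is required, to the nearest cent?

€120.10

Monthly rate r = 14.4%/12 = 1.2% = 0.012.
Level-payment amortization: P = B₀·r / (1 − (1+r)^(−n)) = 5116.00·0.012 / (1 − 1.012^(−60)).
Denominator 1 − (1+r)^(−60) = 0.51115717.
P = 61.392 / 0.51115717 ≈ 120.10.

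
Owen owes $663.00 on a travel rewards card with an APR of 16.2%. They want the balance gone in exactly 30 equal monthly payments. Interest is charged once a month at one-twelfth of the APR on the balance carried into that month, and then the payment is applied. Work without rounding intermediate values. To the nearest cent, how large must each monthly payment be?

Monthly rate r = 16.2%/12 = 1.35% = 0.0135.
Level-payment amortization: P = B₀·r / (1 − (1+r)^(−n)) = 663.00·0.0135 / (1 − 1.0135^(−30)).
Denominator 1 − (1+r)^(−30) = 0.331213637.
P = 8.9505 / 0.331213637 ≈ 27.02.

$27.02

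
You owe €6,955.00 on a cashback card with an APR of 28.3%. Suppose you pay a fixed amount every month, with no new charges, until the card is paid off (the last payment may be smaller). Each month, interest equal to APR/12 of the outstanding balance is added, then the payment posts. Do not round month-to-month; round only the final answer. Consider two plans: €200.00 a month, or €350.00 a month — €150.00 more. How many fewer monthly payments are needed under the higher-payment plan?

Monthly rate r = 28.3%/12 = 2.35833% = 0.0235833.
At €200.00/mo: n = ⌈−ln(1 − rB₀/P)/ln(1+r)⌉ = 74 payments (last €119.10); total interest = total paid − €6,955.00 = €7,764.10.
At €350.00/mo: 28 payments (last €44.71); total interest €2,539.71.
Payments saved = 74 − 28 = 46.

46 fewer payments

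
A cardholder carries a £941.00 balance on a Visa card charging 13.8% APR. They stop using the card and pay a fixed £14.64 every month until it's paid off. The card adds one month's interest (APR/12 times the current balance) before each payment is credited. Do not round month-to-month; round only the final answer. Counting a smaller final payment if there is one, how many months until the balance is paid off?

118 payments

Monthly rate r = 13.8%/12 = 1.15% = 0.0115.
Recurrence: B ← B·(1+r) − £14.64.
Month 1: interest £10.82; balance after payment £937.18.
Month 2: interest £10.78; balance after payment £933.32.
Closed form: n = −ln(1 − rB₀/P)/ln(1+r) = −ln(0.26083)/ln(1.0115) ≈ 117.532, so the balance reaches zero during payment 118.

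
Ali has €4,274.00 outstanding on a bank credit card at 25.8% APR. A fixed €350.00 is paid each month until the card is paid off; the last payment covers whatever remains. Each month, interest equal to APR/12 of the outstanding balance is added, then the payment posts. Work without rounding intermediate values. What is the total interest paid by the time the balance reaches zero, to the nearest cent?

Monthly rate r = 25.8%/12 = 2.15% = 0.0215.
Payoff takes n = ⌈−ln(1 − rB₀/P)/ln(1+r)⌉ = ⌈14.317⌉ = 15 payments; the last is €111.72.
Total paid = 14·€350.00 + €111.72 = €5,011.72.
Total interest = total paid − principal = €5,011.72 − €4,274.00 = €737.72.

€737.72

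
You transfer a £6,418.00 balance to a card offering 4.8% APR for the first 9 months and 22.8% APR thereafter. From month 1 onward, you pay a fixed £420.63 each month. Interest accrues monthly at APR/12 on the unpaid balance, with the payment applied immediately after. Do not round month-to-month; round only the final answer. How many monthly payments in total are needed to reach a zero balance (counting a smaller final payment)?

17 months

Promo months 1–9 at r₀ = 4.8%/12 = 0.004; months 10+ at r₁ = 22.8%/12 = 0.019.
After month 9: iterate B ← B·(1+r₀) − £420.63 for 9 months → £2,805.97.
Then at r₁ with £420.63/mo: n₂ = −ln(1 − r₁·B/P)/ln(1+r₁) ≈ 7.20 → 8 more payments.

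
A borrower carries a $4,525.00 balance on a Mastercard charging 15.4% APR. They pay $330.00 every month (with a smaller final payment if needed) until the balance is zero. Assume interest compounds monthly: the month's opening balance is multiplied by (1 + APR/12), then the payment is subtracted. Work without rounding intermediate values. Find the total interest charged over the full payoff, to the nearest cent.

Monthly rate r = 15.4%/12 = 1.28333% = 0.0128333.
Payoff takes n = ⌈−ln(1 − rB₀/P)/ln(1+r)⌉ = ⌈15.178⌉ = 16 payments; the last is $59.20.
Total paid = 15·$330.00 + $59.20 = $5,009.20.
Total interest = total paid − principal = $5,009.20 − $4,525.00 = $484.20.

$484.20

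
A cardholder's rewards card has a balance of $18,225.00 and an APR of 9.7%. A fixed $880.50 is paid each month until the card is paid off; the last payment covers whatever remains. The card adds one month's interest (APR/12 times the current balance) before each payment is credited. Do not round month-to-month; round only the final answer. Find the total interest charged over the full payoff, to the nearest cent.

$1,800.54

Monthly rate r = 9.7%/12 = 0.808333% = 0.00808333.
Payoff takes n = ⌈−ln(1 − rB₀/P)/ln(1+r)⌉ = ⌈22.743⌉ = 23 payments; the last is $654.54.
Total paid = 22·$880.50 + $654.54 = $20,025.54.
Total interest = total paid − principal = $20,025.54 − $18,225.00 = $1,800.54.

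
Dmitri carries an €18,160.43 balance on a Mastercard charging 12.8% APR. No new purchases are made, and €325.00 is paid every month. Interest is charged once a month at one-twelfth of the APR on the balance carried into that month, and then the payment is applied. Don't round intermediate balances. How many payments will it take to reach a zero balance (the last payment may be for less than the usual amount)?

Monthly rate r = 12.8%/12 = 1.06667% = 0.0106667.
Recurrence: B ← B·(1+r) − €325.00.
Month 1: interest €193.71; balance after payment €18,029.14.
Month 2: interest €192.31; balance after payment €17,896.45.
Closed form: n = −ln(1 − rB₀/P)/ln(1+r) = −ln(0.40397)/ln(1.01067) ≈ 85.430, so the balance reaches zero during payment 86.

86 months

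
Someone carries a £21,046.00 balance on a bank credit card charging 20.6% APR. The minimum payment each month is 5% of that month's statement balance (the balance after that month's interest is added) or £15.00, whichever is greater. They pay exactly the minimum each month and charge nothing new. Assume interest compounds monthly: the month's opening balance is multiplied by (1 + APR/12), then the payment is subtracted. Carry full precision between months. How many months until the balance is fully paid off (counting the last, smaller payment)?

Monthly rate r = 20.6%/12 = 1.71667% = 0.0171667.
While 5% of the post-interest balance exceeds £15.00, each month B ← (B·(1+r))·(1 − 0.05), i.e. B shrinks by the factor (1+r)·0.95 = 0.96631.
This holds for months 1–125. Entering month 126 the balance is £290.16; 5% of the post-interest balance is now below £15.00, so the flat £15.00 minimum applies from here.
From month 126 a fixed £15.00 at rate r clears £290.16 in 24 more payments. Total: 125 + 24 = 149 months.

149 months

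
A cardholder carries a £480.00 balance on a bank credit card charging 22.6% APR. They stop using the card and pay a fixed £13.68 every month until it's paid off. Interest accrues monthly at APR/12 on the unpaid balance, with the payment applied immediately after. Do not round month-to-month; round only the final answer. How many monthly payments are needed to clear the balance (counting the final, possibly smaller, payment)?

58 months

Monthly rate r = 22.6%/12 = 1.88333% = 0.0188333.
Recurrence: B ← B·(1+r) − £13.68.
Month 1: interest £9.04; balance after payment £475.36.
Month 2: interest £8.95; balance after payment £470.63.
Closed form: n = −ln(1 − rB₀/P)/ln(1+r) = −ln(0.33918)/ln(1.01883) ≈ 57.949, so the balance reaches zero during payment 58.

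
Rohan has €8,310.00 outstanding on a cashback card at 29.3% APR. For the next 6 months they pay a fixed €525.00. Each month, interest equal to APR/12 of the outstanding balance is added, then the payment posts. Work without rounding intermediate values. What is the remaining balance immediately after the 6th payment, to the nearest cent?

Monthly rate r = 29.3%/12 = 2.44167% = 0.0244167.
Each month: B ← B·(1+r) − €525.00.
Month 1: interest €202.90; balance after payment €7,987.90.
Month 2: interest €195.04; balance after payment €7,657.94.
Month 3: interest €186.98; balance after payment €7,319.92.
Month 4: interest €178.73; balance after payment €6,973.65.
Month 5: interest €170.27; balance after payment €6,618.92.
Month 6: interest €161.61; balance after payment €6,255.54.

€6,255.54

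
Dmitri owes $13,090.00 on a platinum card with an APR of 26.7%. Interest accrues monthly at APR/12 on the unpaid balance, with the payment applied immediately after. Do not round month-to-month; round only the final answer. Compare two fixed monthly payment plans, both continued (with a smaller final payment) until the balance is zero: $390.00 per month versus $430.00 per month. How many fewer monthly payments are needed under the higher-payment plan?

Monthly rate r = 26.7%/12 = 2.225% = 0.02225.
At $390.00/mo: n = ⌈−ln(1 − rB₀/P)/ln(1+r)⌉ = 63 payments (last $164.16); total interest = total paid − $13,090.00 = $11,254.16.
At $430.00/mo: 52 payments (last $173.47); total interest $9,013.47.
Payments saved = 63 − 52 = 11.

11 fewer payments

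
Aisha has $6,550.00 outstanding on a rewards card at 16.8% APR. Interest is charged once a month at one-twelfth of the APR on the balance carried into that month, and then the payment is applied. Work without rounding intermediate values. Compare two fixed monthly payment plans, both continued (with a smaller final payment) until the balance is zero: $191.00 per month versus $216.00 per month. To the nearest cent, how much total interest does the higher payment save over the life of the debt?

$401.21

Monthly rate r = 16.8%/12 = 1.4% = 0.014.
At $191.00/mo: n = ⌈−ln(1 − rB₀/P)/ln(1+r)⌉ = 48 payments (last $9.56); total interest = total paid − $6,550.00 = $2,436.56.
At $216.00/mo: 40 payments (last $161.35); total interest $2,035.35.
Interest saved = $2,436.56 − $2,035.35 = $401.21.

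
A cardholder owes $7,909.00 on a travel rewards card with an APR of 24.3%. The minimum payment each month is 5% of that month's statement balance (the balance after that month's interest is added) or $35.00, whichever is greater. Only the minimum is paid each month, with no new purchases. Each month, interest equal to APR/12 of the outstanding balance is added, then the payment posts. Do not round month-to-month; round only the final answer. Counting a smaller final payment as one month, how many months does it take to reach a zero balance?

Monthly rate r = 24.3%/12 = 2.025% = 0.02025.
While 5% of the post-interest balance exceeds $35.00, each month B ← (B·(1+r))·(1 − 0.05), i.e. B shrinks by the factor (1+r)·0.95 = 0.96924.
This holds for months 1–79. Entering month 80 the balance is $670.05; 5% of the post-interest balance is now below $35.00, so the flat $35.00 minimum applies from here.
From month 80 a fixed $35.00 at rate r clears $670.05 in 25 more payments. Total: 79 + 25 = 104 months.

104 months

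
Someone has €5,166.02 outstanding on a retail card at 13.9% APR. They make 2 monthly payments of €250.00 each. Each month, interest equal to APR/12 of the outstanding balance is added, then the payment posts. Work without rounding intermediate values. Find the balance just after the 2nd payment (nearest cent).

€4,783.50

Monthly rate r = 13.9%/12 = 1.15833% = 0.0115833.
Each month: B ← B·(1+r) − €250.00.
Month 1: interest €59.84; balance after payment €4,975.86.
Month 2: interest €57.64; balance after payment €4,783.50.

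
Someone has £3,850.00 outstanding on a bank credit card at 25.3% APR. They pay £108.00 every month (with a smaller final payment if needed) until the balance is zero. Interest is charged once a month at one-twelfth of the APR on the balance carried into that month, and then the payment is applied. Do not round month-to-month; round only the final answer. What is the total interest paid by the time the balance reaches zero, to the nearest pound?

Monthly rate r = 25.3%/12 = 2.10833% = 0.0210833.
Payoff takes n = ⌈−ln(1 − rB₀/P)/ln(1+r)⌉ = ⌈66.748⌉ = 67 payments; the last is £81.00.
Total paid = 66·£108.00 + £81.00 = £7,209.00.
Total interest = total paid − principal = £7,209.00 − £3,850.00 = £3,359.00.

£3,359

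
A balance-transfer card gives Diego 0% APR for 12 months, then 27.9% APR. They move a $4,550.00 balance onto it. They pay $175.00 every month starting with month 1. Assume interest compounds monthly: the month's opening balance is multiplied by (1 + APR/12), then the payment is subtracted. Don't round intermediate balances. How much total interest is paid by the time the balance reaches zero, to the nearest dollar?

Promo months 1–12 at r₀ = 0%/12 = 0; months 13+ at r₁ = 27.9%/12 = 0.02325.
After month 12 (no interest yet): B = $4,550.00 − 12·$175.00 = $2,450.00.
Then at r₁ with $175.00/mo: n₂ = −ln(1 − r₁·B/P)/ln(1+r₁) ≈ 17.13 → 18 more payments.
Total paid = 29·$175.00 + $23.52 = $5,098.52; interest = $5,098.52 − $4,550.00 = $548.52.

$549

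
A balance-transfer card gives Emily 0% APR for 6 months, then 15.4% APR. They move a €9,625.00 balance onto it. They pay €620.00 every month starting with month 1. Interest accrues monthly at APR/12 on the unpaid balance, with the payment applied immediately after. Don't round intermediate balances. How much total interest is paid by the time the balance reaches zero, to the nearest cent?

€434.29

Promo months 1–6 at r₀ = 0%/12 = 0; months 7+ at r₁ = 15.4%/12 = 0.0128333.
After month 6 (no interest yet): B = €9,625.00 − 6·€620.00 = €5,905.00.
Then at r₁ with €620.00/mo: n₂ = −ln(1 − r₁·B/P)/ln(1+r₁) ≈ 10.22 → 11 more payments.
Total paid = 16·€620.00 + €139.29 = €10,059.29; interest = €10,059.29 − €9,625.00 = €434.29.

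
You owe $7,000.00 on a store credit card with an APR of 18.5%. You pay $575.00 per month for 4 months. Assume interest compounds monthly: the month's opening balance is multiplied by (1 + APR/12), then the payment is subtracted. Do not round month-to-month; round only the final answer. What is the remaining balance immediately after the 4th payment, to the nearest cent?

$5,088.02

Monthly rate r = 18.5%/12 = 1.54167% = 0.0154167.
Each month: B ← B·(1+r) − $575.00.
Month 1: interest $107.92; balance after payment $6,532.92.
Month 2: interest $100.72; balance after payment $6,058.63.
Month 3: interest $93.40; balance after payment $5,577.04.
Month 4: interest $85.98; balance after payment $5,088.02.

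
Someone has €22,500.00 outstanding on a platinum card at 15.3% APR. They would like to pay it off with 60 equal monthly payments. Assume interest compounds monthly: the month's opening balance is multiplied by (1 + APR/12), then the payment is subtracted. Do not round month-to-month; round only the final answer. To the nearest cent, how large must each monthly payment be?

€538.82

Monthly rate r = 15.3%/12 = 1.275% = 0.01275.
Level-payment amortization: P = B₀·r / (1 − (1+r)^(−n)) = 22500.00·0.01275 / (1 − 1.01275^(−60)).
Denominator 1 − (1+r)^(−60) = 0.532410351.
P = 286.875 / 0.532410351 ≈ 538.82.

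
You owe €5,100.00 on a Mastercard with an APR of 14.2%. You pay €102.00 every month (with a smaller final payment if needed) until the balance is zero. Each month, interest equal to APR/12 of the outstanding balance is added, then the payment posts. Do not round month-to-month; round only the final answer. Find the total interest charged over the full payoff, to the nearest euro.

€2,666

Monthly rate r = 14.2%/12 = 1.18333% = 0.0118333.
Payoff takes n = ⌈−ln(1 − rB₀/P)/ln(1+r)⌉ = ⌈76.138⌉ = 77 payments; the last is €14.10.
Total paid = 76·€102.00 + €14.10 = €7,766.10.
Total interest = total paid − principal = €7,766.10 − €5,100.00 = €2,666.10.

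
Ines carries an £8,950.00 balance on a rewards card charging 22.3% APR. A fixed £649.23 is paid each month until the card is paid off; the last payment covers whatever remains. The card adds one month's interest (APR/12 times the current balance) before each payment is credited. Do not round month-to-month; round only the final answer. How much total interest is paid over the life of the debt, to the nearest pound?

Monthly rate r = 22.3%/12 = 1.85833% = 0.0185833.
Payoff takes n = ⌈−ln(1 − rB₀/P)/ln(1+r)⌉ = ⌈16.074⌉ = 17 payments; the last is £48.15.
Total paid = 16·£649.23 + £48.15 = £10,435.83.
Total interest = total paid − principal = £10,435.83 − £8,950.00 = £1,485.83.

£1,486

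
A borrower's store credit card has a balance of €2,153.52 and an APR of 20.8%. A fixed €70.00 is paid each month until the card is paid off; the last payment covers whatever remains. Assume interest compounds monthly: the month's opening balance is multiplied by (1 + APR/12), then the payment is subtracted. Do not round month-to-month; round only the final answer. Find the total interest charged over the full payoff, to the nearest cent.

Monthly rate r = 20.8%/12 = 1.73333% = 0.0173333.
Payoff takes n = ⌈−ln(1 − rB₀/P)/ln(1+r)⌉ = ⌈44.340⌉ = 45 payments; the last is €23.90.
Total paid = 44·€70.00 + €23.90 = €3,103.90.
Total interest = total paid − principal = €3,103.90 − €2,153.52 = €950.38.

€950.38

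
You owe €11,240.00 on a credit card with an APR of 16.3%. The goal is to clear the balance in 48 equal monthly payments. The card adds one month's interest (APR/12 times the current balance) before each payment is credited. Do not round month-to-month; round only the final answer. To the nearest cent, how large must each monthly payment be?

Monthly rate r = 16.3%/12 = 1.35833% = 0.0135833.
Level-payment amortization: P = B₀·r / (1 − (1+r)^(−n)) = 11240.00·0.0135833 / (1 − 1.01358^(−48)).
Denominator 1 − (1+r)^(−48) = 0.476705842.
P = 152.677 / 0.476705842 ≈ 320.27.

€320.27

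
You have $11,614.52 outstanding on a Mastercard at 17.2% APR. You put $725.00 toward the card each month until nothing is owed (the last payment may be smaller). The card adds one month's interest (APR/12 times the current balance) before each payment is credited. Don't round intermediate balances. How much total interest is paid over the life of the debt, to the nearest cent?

Monthly rate r = 17.2%/12 = 1.43333% = 0.0143333.
Payoff takes n = ⌈−ln(1 − rB₀/P)/ln(1+r)⌉ = ⌈18.330⌉ = 19 payments; the last is $240.75.
Total paid = 18·$725.00 + $240.75 = $13,290.75.
Total interest = total paid − principal = $13,290.75 − $11,614.52 = $1,676.23.

$1,676.23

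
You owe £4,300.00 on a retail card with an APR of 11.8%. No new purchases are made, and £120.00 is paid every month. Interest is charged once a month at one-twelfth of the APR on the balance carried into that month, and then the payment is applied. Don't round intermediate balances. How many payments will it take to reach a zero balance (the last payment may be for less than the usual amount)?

Monthly rate r = 11.8%/12 = 0.983333% = 0.00983333.
Recurrence: B ← B·(1+r) − £120.00.
Month 1: interest £42.28; balance after payment £4,222.28.
Month 2: interest £41.52; balance after payment £4,143.80.
Closed form: n = −ln(1 − rB₀/P)/ln(1+r) = −ln(0.64764)/ln(1.00983) ≈ 44.395, so the balance reaches zero during payment 45.

45 months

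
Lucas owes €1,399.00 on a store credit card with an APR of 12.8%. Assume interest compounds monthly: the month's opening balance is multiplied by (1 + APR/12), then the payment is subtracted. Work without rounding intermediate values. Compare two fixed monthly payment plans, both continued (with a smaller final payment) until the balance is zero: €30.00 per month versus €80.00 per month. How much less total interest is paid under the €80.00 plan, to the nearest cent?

€388.61

Monthly rate r = 12.8%/12 = 1.06667% = 0.0106667.
At €30.00/mo: n = ⌈−ln(1 − rB₀/P)/ln(1+r)⌉ = 65 payments (last €25.34); total interest = total paid − €1,399.00 = €546.34.
At €80.00/mo: 20 payments (last €36.73); total interest €157.73.
Interest saved = €546.34 − €157.73 = €388.61.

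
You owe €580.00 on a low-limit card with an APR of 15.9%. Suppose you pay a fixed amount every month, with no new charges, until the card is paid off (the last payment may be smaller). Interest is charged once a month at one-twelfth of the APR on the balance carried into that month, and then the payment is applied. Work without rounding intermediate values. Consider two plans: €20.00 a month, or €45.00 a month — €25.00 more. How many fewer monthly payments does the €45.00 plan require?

22 fewer payments

Monthly rate r = 15.9%/12 = 1.325% = 0.01325.
At €20.00/mo: n = ⌈−ln(1 − rB₀/P)/ln(1+r)⌉ = 37 payments (last €16.80); total interest = total paid − €580.00 = €156.80.
At €45.00/mo: 15 payments (last €10.26); total interest €60.26.
Payments saved = 37 − 15 = 22.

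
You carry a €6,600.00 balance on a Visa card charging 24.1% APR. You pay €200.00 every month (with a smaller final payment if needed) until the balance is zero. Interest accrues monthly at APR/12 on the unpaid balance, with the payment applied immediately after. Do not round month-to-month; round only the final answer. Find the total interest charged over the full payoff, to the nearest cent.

€4,332.98

Monthly rate r = 24.1%/12 = 2.00833% = 0.0200833.
Payoff takes n = ⌈−ln(1 − rB₀/P)/ln(1+r)⌉ = ⌈54.663⌉ = 55 payments; the last is €132.98.
Total paid = 54·€200.00 + €132.98 = €10,932.98.
Total interest = total paid − principal = €10,932.98 − €6,600.00 = €4,332.98.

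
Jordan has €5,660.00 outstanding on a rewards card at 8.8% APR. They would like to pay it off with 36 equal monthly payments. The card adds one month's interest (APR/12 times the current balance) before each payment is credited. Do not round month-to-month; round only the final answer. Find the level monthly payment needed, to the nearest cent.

€179.46

Monthly rate r = 8.8%/12 = 0.733333% = 0.00733333.
Level-payment amortization: P = B₀·r / (1 − (1+r)^(−n)) = 5660.00·0.00733333 / (1 − 1.00733^(−36)).
Denominator 1 − (1+r)^(−36) = 0.23128632.
P = 41.5067 / 0.23128632 ≈ 179.46.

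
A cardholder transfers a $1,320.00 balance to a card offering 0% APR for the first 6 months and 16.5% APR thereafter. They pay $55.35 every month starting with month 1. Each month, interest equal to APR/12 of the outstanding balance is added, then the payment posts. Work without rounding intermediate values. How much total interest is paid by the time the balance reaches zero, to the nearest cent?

Promo months 1–6 at r₀ = 0%/12 = 0; months 7+ at r₁ = 16.5%/12 = 0.01375.
After month 6 (no interest yet): B = $1,320.00 − 6·$55.35 = $987.90.
Then at r₁ with $55.35/mo: n₂ = −ln(1 − r₁·B/P)/ln(1+r₁) ≈ 20.62 → 21 more payments.
Total paid = 26·$55.35 + $34.37 = $1,473.47; interest = $1,473.47 − $1,320.00 = $153.47.

$153.47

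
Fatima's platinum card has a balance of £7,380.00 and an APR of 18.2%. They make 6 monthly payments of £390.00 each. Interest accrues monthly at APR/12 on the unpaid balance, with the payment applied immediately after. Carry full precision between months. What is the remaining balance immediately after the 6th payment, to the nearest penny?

£5,647.03

Monthly rate r = 18.2%/12 = 1.51667% = 0.0151667.
Each month: B ← B·(1+r) − £390.00.
Month 1: interest £111.93; balance after payment £7,101.93.
Month 2: interest £107.71; balance after payment £6,819.64.
Month 3: interest £103.43; balance after payment £6,533.07.
Month 4: interest £99.08; balance after payment £6,242.16.
Month 5: interest £94.67; balance after payment £5,946.83.
Month 6: interest £90.19; balance after payment £5,647.03.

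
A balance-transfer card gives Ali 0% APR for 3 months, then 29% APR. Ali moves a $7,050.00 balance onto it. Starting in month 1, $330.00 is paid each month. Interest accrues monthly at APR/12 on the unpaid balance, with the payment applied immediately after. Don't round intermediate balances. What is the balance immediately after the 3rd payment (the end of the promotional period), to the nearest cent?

Promo months 1–3 at r₀ = 0%/12 = 0; months 4+ at r₁ = 29%/12 = 0.0241667.
After month 3 (no interest yet): B = $7,050.00 − 3·$330.00 = $6,060.00.

$6,060.00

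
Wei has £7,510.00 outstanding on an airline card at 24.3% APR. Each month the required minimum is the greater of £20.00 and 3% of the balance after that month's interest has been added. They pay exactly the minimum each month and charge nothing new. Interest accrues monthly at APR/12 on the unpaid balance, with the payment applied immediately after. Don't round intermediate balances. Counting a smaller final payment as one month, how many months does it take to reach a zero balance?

289 months

Monthly rate r = 24.3%/12 = 2.025% = 0.02025.
While 3% of the post-interest balance exceeds £20.00, each month B ← (B·(1+r))·(1 − 0.03), i.e. B shrinks by the factor (1+r)·0.97 = 0.98964.
This holds for months 1–235. Entering month 236 the balance is £650.20; 3% of the post-interest balance is now below £20.00, so the flat £20.00 minimum applies from here.
From month 236 a fixed £20.00 at rate r clears £650.20 in 54 more payments. Total: 235 + 54 = 289 months.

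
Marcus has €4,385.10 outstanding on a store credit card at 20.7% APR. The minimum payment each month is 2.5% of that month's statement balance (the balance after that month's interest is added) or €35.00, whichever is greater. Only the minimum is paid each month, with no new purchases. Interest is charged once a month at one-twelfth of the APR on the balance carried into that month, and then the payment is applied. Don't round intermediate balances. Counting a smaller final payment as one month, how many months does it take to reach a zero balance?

Monthly rate r = 20.7%/12 = 1.725% = 0.01725.
While 2.5% of the post-interest balance exceeds €35.00, each month B ← (B·(1+r))·(1 − 0.025), i.e. B shrinks by the factor (1+r)·0.975 = 0.99182.
This holds for months 1–142. Entering month 143 the balance is €1,365.74; 2.5% of the post-interest balance is now below €35.00, so the flat €35.00 minimum applies from here.
From month 143 a fixed €35.00 at rate r clears €1,365.74 in 66 more payments. Total: 142 + 66 = 208 months.

208 months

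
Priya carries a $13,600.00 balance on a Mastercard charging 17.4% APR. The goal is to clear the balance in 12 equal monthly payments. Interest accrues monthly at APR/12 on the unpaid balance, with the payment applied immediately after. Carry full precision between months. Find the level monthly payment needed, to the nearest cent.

$1,242.97

Monthly rate r = 17.4%/12 = 1.45% = 0.0145.
Level-payment amortization: P = B₀·r / (1 − (1+r)^(−n)) = 13600.00·0.0145 / (1 − 1.0145^(−12)).
Denominator 1 − (1+r)^(−12) = 0.158652548.
P = 197.2 / 0.158652548 ≈ 1242.97.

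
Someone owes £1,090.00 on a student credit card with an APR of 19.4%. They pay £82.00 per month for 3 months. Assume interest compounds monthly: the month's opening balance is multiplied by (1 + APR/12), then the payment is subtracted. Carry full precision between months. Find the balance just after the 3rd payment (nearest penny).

Monthly rate r = 19.4%/12 = 1.61667% = 0.0161667.
Each month: B ← B·(1+r) − £82.00.
Month 1: interest £17.62; balance after payment £1,025.62.
Month 2: interest £16.58; balance after payment £960.20.
Month 3: interest £15.52; balance after payment £893.73.

£893.73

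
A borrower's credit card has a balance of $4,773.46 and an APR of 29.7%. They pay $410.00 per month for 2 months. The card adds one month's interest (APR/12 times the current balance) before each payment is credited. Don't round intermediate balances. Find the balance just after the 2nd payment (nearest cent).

$4,182.52

Monthly rate r = 29.7%/12 = 2.475% = 0.02475.
Each month: B ← B·(1+r) − $410.00.
Month 1: interest $118.14; balance after payment $4,481.60.
Month 2: interest $110.92; balance after payment $4,182.52.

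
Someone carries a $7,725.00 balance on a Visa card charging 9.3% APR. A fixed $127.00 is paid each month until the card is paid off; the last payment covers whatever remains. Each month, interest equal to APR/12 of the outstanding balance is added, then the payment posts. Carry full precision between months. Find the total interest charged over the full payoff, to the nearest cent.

$2,762.94

Monthly rate r = 9.3%/12 = 0.775% = 0.00775.
Payoff takes n = ⌈−ln(1 − rB₀/P)/ln(1+r)⌉ = ⌈82.581⌉ = 83 payments; the last is $73.94.
Total paid = 82·$127.00 + $73.94 = $10,487.94.
Total interest = total paid − principal = $10,487.94 − $7,725.00 = $2,762.94.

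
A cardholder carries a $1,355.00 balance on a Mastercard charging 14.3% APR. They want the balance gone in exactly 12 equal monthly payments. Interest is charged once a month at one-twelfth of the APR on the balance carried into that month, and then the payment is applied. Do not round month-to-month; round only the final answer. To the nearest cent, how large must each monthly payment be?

$121.85

Monthly rate r = 14.3%/12 = 1.19167% = 0.0119167.
Level-payment amortization: P = B₀·r / (1 − (1+r)^(−n)) = 1355.00·0.0119167 / (1 − 1.01192^(−12)).
Denominator 1 − (1+r)^(−12) = 0.132512926.
P = 16.1471 / 0.132512926 ≈ 121.85.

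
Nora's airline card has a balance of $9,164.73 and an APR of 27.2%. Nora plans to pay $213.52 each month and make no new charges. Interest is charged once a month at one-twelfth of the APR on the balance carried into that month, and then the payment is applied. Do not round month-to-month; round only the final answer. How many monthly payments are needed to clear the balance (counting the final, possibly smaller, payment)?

Monthly rate r = 27.2%/12 = 2.26667% = 0.0226667.
Recurrence: B ← B·(1+r) − $213.52.
Month 1: interest $207.73; balance after payment $9,158.94.
Month 2: interest $207.60; balance after payment $9,153.03.
Closed form: n = −ln(1 − rB₀/P)/ln(1+r) = −ln(0.027099)/ln(1.02267) ≈ 160.986, so the balance reaches zero during payment 161.

161 months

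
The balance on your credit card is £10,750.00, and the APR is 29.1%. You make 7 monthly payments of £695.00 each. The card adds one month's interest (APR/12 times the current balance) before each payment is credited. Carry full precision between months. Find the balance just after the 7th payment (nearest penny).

Monthly rate r = 29.1%/12 = 2.425% = 0.02425.
Each month: B ← B·(1+r) − £695.00.
Month 1: interest £260.69; balance after payment £10,315.69.
Month 2: interest £250.16; balance after payment £9,870.84.
Month 3: interest £239.37; balance after payment £9,415.21.
Month 4: interest £228.32; balance after payment £8,948.53.
Month 5: interest £217.00; balance after payment £8,470.53.
Month 6: interest £205.41; balance after payment £7,980.94.
Month 7: interest £193.54; balance after payment £7,479.48.

£7,479.48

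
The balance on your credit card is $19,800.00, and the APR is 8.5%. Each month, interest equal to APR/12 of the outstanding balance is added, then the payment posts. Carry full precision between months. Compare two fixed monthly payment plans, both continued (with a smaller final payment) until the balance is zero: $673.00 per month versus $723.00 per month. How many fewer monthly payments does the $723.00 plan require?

Monthly rate r = 8.5%/12 = 0.708333% = 0.00708333.
At $673.00/mo: n = ⌈−ln(1 − rB₀/P)/ln(1+r)⌉ = 34 payments (last $73.37); total interest = total paid − $19,800.00 = $2,482.37.
At $723.00/mo: 31 payments (last $400.12); total interest $2,290.12.
Payments saved = 34 − 31 = 3.

3 fewer payments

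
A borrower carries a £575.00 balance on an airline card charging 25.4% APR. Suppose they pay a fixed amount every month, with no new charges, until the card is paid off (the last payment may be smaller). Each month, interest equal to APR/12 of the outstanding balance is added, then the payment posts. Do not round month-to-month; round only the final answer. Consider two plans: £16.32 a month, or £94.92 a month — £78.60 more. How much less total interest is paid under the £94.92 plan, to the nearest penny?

Monthly rate r = 25.4%/12 = 2.11667% = 0.0211667.
At £16.32/mo: n = ⌈−ln(1 − rB₀/P)/ln(1+r)⌉ = 66 payments (last £6.28); total interest = total paid − £575.00 = £492.08.
At £94.92/mo: 7 payments (last £52.57); total interest £47.09.
Interest saved = £492.08 − £47.09 = £444.99.

£444.99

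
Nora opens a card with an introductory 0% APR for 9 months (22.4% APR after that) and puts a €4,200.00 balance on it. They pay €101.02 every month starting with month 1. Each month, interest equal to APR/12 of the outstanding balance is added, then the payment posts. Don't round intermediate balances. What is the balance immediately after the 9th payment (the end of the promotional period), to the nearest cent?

Promo months 1–9 at r₀ = 0%/12 = 0; months 10+ at r₁ = 22.4%/12 = 0.0186667.
After month 9 (no interest yet): B = €4,200.00 − 9·€101.02 = €3,290.82.

€3,290.82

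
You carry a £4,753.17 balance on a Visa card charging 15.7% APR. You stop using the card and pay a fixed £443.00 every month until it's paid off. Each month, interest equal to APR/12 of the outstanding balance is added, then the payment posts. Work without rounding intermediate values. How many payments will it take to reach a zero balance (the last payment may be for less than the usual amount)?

Monthly rate r = 15.7%/12 = 1.30833% = 0.0130833.
Recurrence: B ← B·(1+r) − £443.00.
Month 1: interest £62.19; balance after payment £4,372.36.
Month 2: interest £57.21; balance after payment £3,986.56.
Closed form: n = −ln(1 − rB₀/P)/ln(1+r) = −ln(0.85962)/ln(1.01308) ≈ 11.637, so the balance reaches zero during payment 12.

12 months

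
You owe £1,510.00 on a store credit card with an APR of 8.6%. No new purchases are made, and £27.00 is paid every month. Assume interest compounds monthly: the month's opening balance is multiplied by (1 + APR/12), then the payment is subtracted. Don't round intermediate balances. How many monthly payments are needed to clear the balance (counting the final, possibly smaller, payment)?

Monthly rate r = 8.6%/12 = 0.716667% = 0.00716667.
Recurrence: B ← B·(1+r) − £27.00.
Month 1: interest £10.82; balance after payment £1,493.82.
Month 2: interest £10.71; balance after payment £1,477.53.
Closed form: n = −ln(1 − rB₀/P)/ln(1+r) = −ln(0.5992)/ln(1.00717) ≈ 71.721, so the balance reaches zero during payment 72.

72 months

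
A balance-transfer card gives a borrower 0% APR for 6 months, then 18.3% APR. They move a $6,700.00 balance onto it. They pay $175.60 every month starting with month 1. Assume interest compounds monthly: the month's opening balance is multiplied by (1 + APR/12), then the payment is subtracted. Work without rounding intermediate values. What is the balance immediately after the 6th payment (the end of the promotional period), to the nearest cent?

Promo months 1–6 at r₀ = 0%/12 = 0; months 7+ at r₁ = 18.3%/12 = 0.01525.
After month 6 (no interest yet): B = $6,700.00 − 6·$175.60 = $5,646.40.

$5,646.40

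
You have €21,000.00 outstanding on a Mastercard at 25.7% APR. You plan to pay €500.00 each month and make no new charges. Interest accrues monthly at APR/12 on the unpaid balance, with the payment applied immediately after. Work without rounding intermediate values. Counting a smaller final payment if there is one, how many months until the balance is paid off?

Monthly rate r = 25.7%/12 = 2.14167% = 0.0214167.
Recurrence: B ← B·(1+r) − €500.00.
Month 1: interest €449.75; balance after payment €20,949.75.
Month 2: interest €448.67; balance after payment €20,898.42.
Closed form: n = −ln(1 − rB₀/P)/ln(1+r) = −ln(0.1005)/ln(1.02142) ≈ 108.426, so the balance reaches zero during payment 109.

109 payments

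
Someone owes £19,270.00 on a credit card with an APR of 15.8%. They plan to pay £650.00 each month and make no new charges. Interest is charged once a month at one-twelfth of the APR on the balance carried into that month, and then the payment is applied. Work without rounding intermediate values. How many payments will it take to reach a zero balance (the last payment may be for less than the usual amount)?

38 months

Monthly rate r = 15.8%/12 = 1.31667% = 0.0131667.
Recurrence: B ← B·(1+r) − £650.00.
Month 1: interest £253.72; balance after payment £18,873.72.
Month 2: interest £248.50; balance after payment £18,472.23.
Closed form: n = −ln(1 − rB₀/P)/ln(1+r) = −ln(0.60966)/ln(1.01317) ≈ 37.831, so the balance reaches zero during payment 38.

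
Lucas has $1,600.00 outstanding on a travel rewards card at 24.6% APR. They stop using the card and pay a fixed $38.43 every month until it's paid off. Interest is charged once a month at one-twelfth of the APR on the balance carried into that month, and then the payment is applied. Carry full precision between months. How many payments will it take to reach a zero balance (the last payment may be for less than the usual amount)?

95 payments

Monthly rate r = 24.6%/12 = 2.05% = 0.0205.
Recurrence: B ← B·(1+r) − $38.43.
Month 1: interest $32.80; balance after payment $1,594.37.
Month 2: interest $32.68; balance after payment $1,588.62.
Closed form: n = −ln(1 − rB₀/P)/ln(1+r) = −ln(0.1465)/ln(1.0205) ≈ 94.651, so the balance reaches zero during payment 95.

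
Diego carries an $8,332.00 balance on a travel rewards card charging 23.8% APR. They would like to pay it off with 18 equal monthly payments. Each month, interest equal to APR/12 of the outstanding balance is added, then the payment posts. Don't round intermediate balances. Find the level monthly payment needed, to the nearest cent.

Monthly rate r = 23.8%/12 = 1.98333% = 0.0198333.
Level-payment amortization: P = B₀·r / (1 − (1+r)^(−n)) = 8332.00·0.0198333 / (1 − 1.01983^(−18)).
Denominator 1 − (1+r)^(−18) = 0.297778133.
P = 165.251 / 0.297778133 ≈ 554.95.

$554.95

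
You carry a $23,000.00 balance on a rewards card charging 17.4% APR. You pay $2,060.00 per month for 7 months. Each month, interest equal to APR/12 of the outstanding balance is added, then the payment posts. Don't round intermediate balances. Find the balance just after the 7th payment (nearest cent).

Monthly rate r = 17.4%/12 = 1.45% = 0.0145.
Each month: B ← B·(1+r) − $2,060.00.
Month 1: interest $333.50; balance after payment $21,273.50.
Month 2: interest $308.47; balance after payment $19,521.97.
Month 3: interest $283.07; balance after payment $17,745.03.
Month 4: interest $257.30; balance after payment $15,942.34.
Month 5: interest $231.16; balance after payment $14,113.50.
Month 6: interest $204.65; balance after payment $12,258.15.
Month 7: interest $177.74; balance after payment $10,375.89.

$10,375.89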